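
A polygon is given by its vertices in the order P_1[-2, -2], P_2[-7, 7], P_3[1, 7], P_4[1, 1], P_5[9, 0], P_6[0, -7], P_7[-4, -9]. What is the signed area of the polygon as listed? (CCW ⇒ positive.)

Apply Gauss's area formula: 2A = Σ (x_i·y_{i+1} − x_{i+1}·y_i), indices taken mod 7.
Cross-terms: -28, -56, -6, -9, -63, -28, -10  ⇒  Σ = -200
Signed area = Σ/2 = -100 (negative ⇒ clockwise traversal).

-100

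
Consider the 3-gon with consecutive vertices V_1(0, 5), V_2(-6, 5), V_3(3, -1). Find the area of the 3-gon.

Cross-terms: 30, -9, 15  ⇒  Σ = 36
Area = |Σ|/2 = 18.

18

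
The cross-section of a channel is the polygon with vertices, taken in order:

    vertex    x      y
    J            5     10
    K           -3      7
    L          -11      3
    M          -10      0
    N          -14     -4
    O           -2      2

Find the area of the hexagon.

68.5

Apply the surveyor's formula: 2A = Σ (x_i·y_{i+1} − x_{i+1}·y_i), indices taken mod 6.
Σ = (65) + (68) + (30) + (40) + (-36) + (-30) = 137
Area = |Σ|/2 = 68.5.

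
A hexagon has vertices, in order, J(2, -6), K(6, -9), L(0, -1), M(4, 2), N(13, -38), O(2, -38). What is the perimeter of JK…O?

|JK| = √((4)² + (-3)²) = √25 = 5
|KL| = √((-6)² + (8)²) = √100 = 10
|LM| = √((4)² + (3)²) = √25 = 5
|MN| = √((9)² + (-40)²) = √1681 = 41
|NO| = √((-11)² + (0)²) = √121 = 11
|OJ| = √((0)² + (32)²) = √1024 = 32
Perimeter = 5 + 10 + 5 + 41 + 11 + 32 = 104.

104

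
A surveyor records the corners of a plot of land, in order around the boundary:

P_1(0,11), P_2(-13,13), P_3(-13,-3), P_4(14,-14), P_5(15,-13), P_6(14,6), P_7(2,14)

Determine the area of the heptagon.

Apply Gauss's area formula: 2A = Σ (x_i·y_{i+1} − x_{i+1}·y_i), indices taken mod 7.
Σ = (143) + (208) + (224) + (28) + (272) + (184) + (22) = 1081
Area = |Σ|/2 = 540.5.

540.5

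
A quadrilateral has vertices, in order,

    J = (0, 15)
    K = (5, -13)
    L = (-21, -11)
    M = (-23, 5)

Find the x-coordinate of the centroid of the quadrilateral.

Apply the surveyor's formula. First the cross-terms c_i = x_i·y_{i+1} − x_{i+1}·y_i:
  -75, -328, -358, -345  ⇒  2A = -1106, A = -553.
Then Σ (x_i + x_{i+1})·c_i = 28560, so x̄ = 28560 / (6·(-553)) = -680/79.

-680/79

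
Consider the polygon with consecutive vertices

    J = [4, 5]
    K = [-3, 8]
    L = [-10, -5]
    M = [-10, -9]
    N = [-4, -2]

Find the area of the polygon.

77

Σ = (47) + (95) + (40) + (-16) + (-12) = 154
Area = |Σ|/2 = 77.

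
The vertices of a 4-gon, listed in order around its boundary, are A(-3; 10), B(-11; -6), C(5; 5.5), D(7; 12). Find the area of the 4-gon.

112.5

Apply the shoelace formula: 2A = Σ (x_i·y_{i+1} − x_{i+1}·y_i), indices taken mod 4.
Cross-terms: 128, -30.5, 21.5, 106  ⇒  Σ = 225
Area = |Σ|/2 = 112.5.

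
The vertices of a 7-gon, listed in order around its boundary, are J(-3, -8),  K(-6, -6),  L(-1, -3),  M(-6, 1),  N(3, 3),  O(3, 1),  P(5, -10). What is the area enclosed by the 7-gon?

84.5

Σ = (-30) + (12) + (-19) + (-21) + (-6) + (-35) + (-70) = -169
Area = |Σ|/2 = 84.5.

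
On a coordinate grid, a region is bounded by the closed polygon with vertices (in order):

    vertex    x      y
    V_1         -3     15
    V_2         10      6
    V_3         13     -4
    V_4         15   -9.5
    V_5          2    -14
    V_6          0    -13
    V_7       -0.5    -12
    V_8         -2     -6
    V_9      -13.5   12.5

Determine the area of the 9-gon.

432.5

Σ = (-168) + (-118) + (-63.5) + (-191) + (-26) + (-6.5) + (-21) + (-106) + (-165) = -865
Area = |Σ|/2 = 432.5.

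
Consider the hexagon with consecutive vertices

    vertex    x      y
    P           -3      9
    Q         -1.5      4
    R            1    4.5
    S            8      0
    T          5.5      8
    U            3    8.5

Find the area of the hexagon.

Σ = (1.5) + (-10.75) + (-36) + (64) + (22.75) + (52.5) = 94
Area = |Σ|/2 = 47.

47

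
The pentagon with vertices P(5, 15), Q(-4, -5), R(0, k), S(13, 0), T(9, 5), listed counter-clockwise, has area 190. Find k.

Write out the shoelace sum; only the two edges meeting at R involve k:
2·Area = [((-4)·k − 0·(-5)) + (0·0 − 13·k)] + 210
       = -17·k + 210 = 380
⇒ k = -10.

-10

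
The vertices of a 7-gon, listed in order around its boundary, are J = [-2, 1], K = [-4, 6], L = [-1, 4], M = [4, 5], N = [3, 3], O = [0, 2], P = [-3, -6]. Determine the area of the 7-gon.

Apply the shoelace formula: 2A = Σ (x_i·y_{i+1} − x_{i+1}·y_i), indices taken mod 7.
Σ = (-8) + (-10) + (-21) + (-3) + (6) + (6) + (-15) = -45
Area = |Σ|/2 = 22.5.

22.5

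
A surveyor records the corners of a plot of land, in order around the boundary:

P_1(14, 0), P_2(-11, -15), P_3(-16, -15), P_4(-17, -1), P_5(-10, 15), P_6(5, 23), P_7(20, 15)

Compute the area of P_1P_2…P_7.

844.5

Σ = (-210) + (-75) + (-239) + (-265) + (-305) + (-385) + (-210) = -1689
Area = |Σ|/2 = 844.5.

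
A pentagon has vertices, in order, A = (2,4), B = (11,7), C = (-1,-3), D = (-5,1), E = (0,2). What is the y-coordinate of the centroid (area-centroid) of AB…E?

Apply the shoelace (surveyor's) formula. First the cross-terms c_i = x_i·y_{i+1} − x_{i+1}·y_i:
  -30, -26, -16, -10, -4  ⇒  2A = -86, A = -43.
Then Σ (y_i + y_{i+1})·c_i = -456, so ȳ = -456 / (6·(-43)) = 76/43.

76/43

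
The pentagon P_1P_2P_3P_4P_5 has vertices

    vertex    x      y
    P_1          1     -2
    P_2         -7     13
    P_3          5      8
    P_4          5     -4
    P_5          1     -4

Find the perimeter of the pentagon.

|P_1P_2| = √((-8)² + (15)²) = √289 = 17
|P_2P_3| = √((12)² + (-5)²) = √169 = 13
|P_3P_4| = √((0)² + (-12)²) = √144 = 12
|P_4P_5| = √((-4)² + (0)²) = √16 = 4
|P_5P_1| = √((0)² + (2)²) = √4 = 2
Perimeter = 17 + 13 + 12 + 4 + 2 = 48.

48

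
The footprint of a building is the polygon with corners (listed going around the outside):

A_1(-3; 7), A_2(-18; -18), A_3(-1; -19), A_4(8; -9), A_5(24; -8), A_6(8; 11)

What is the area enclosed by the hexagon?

617

Σ = (180) + (324) + (161) + (152) + (328) + (89) = 1234
Area = |Σ|/2 = 617.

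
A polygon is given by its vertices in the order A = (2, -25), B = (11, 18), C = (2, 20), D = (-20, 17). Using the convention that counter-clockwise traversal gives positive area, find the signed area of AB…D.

A→B: (2)(18) − (11)(-25) = 311
B→C: (11)(20) − (2)(18) = 184
C→D: (2)(17) − (-20)(20) = 434
D→A: (-20)(-25) − (2)(17) = 466
Σ = 1395
Signed area = Σ/2 = 697.5 (positive ⇒ counter-clockwise traversal).

697.5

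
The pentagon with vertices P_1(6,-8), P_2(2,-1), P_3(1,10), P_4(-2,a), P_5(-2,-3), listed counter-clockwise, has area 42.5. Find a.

The doubled signed area Σ (x_i y_{i+1} − x_{i+1} y_i) is linear in a.
With a=0 it equals 91; the coefficient of a is 3 (from the two edges through P_4).
So 3·a + 91 = 2·42.5 = 85 ⇒ a = -2.

-2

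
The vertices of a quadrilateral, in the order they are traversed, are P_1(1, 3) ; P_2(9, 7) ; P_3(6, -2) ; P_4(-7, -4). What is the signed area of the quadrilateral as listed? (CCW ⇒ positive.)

Apply the surveyor's formula: 2A = Σ (x_i·y_{i+1} − x_{i+1}·y_i), indices taken mod 4.
Σ = (-20) + (-60) + (-38) + (-17) = -135
Signed area = Σ/2 = -67.5 (negative ⇒ clockwise traversal).

-67.5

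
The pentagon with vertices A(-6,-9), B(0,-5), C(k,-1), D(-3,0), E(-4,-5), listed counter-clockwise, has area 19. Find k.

The doubled signed area Σ (x_i y_{i+1} − x_{i+1} y_i) is linear in k.
With k=0 it equals 48; the coefficient of k is 5 (from the two edges through C).
So 5·k + 48 = 2·19 = 38 ⇒ k = -2.

-2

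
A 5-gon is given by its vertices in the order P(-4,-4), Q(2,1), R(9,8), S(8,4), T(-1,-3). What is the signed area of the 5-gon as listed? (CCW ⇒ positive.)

-22.5

Σ = (4) + (7) + (-28) + (-20) + (-8) = -45
Signed area = Σ/2 = -22.5 (negative ⇒ clockwise traversal).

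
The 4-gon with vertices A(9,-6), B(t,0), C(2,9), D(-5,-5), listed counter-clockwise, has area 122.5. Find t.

The doubled signed area Σ (x_i y_{i+1} − x_{i+1} y_i) is linear in t.
With t=0 it equals 110; the coefficient of t is 15 (from the two edges through B).
So 15·t + 110 = 2·122.5 = 245 ⇒ t = 9.

9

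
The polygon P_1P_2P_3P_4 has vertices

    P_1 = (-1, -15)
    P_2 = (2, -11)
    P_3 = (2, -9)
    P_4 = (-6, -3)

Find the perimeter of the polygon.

30

|P_1P_2| = √((3)² + (4)²) = √25 = 5
|P_2P_3| = √((0)² + (2)²) = √4 = 2
|P_3P_4| = √((-8)² + (6)²) = √100 = 10
|P_4P_1| = √((5)² + (-12)²) = √169 = 13
Perimeter = 5 + 2 + 10 + 13 = 30.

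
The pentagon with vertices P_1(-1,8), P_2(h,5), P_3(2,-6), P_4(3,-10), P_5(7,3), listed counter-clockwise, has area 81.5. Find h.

-3

The doubled signed area Σ (x_i y_{i+1} − x_{i+1} y_i) is linear in h.
With h=0 it equals 121; the coefficient of h is -14 (from the two edges through P_2).
So -14·h + 121 = 2·81.5 = 163 ⇒ h = -3.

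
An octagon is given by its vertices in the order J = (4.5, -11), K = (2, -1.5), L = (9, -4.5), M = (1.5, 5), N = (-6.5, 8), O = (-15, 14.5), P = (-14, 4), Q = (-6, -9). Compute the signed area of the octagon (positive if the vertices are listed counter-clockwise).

270.625

Apply the shoelace (surveyor's) formula: 2A = Σ (x_i·y_{i+1} − x_{i+1}·y_i), indices taken mod 8.
J→K: (4.5)(-1.5) − (2)(-11) = 15.25
K→L: (2)(-4.5) − (9)(-1.5) = 4.5
L→M: (9)(5) − (1.5)(-4.5) = 51.75
M→N: (1.5)(8) − (-6.5)(5) = 44.5
N→O: (-6.5)(14.5) − (-15)(8) = 25.75
O→P: (-15)(4) − (-14)(14.5) = 143
P→Q: (-14)(-9) − (-6)(4) = 150
Q→J: (-6)(-11) − (4.5)(-9) = 106.5
Σ = 541.25
Signed area = Σ/2 = 270.625 (positive ⇒ counter-clockwise traversal).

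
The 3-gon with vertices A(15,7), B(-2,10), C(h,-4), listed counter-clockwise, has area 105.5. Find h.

7

Write out the shoelace sum; only the two edges meeting at C involve h:
2·Area = [((-2)·(-4) − h·10) + (h·7 − 15·(-4))] + 164
       = -3·h + 232 = 211
⇒ h = 7.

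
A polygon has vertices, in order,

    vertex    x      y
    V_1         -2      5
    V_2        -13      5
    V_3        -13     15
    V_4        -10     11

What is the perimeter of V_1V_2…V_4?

|V_1V_2| = √((-11)² + (0)²) = √121 = 11
|V_2V_3| = √((0)² + (10)²) = √100 = 10
|V_3V_4| = √((3)² + (-4)²) = √25 = 5
|V_4V_1| = √((8)² + (-6)²) = √100 = 10
Perimeter = 11 + 10 + 5 + 10 = 36.

36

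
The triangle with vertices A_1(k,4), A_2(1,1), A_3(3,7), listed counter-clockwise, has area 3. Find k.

The doubled signed area Σ (x_i y_{i+1} − x_{i+1} y_i) is linear in k.
With k=0 it equals 12; the coefficient of k is -6 (from the two edges through A_1).
So -6·k + 12 = 2·3 = 6 ⇒ k = 1.

1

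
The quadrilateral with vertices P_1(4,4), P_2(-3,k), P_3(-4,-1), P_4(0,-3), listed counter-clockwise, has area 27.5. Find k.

The doubled signed area Σ (x_i y_{i+1} − x_{i+1} y_i) is linear in k.
With k=0 it equals 39; the coefficient of k is 8 (from the two edges through P_2).
So 8·k + 39 = 2·27.5 = 55 ⇒ k = 2.

2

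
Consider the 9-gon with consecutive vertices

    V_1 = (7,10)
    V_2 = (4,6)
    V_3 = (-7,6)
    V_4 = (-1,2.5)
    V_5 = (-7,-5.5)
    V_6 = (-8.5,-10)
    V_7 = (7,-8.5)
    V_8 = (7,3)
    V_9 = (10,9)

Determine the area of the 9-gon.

197.75

Apply the shoelace formula: 2A = Σ (x_i·y_{i+1} − x_{i+1}·y_i), indices taken mod 9.
Cross-terms: 2, 66, -11.5, 23, 23.25, 142.25, 80.5, 33, 37  ⇒  Σ = 395.5
Area = |Σ|/2 = 197.75.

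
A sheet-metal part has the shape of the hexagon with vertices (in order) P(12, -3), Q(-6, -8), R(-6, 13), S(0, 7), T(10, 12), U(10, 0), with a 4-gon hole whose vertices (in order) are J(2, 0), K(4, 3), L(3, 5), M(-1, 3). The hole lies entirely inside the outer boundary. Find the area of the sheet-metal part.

Outer boundary:
Apply Gauss's area formula: 2A = Σ (x_i·y_{i+1} − x_{i+1}·y_i), indices taken mod 6.
Σ = (-114) + (-126) + (-42) + (-70) + (-120) + (-30) = -502
Area = |Σ|/2 = 251.
Hole:
Σ = (6) + (11) + (14) + (-6) = 25
Area = |Σ|/2 = 12.5.
Net area = 251 − 12.5 = 238.5.

238.5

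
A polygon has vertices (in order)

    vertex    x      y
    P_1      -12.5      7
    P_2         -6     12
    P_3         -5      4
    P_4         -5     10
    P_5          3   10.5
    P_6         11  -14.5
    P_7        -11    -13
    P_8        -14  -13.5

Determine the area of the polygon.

Apply Gauss's area formula: 2A = Σ (x_i·y_{i+1} − x_{i+1}·y_i), indices taken mod 8.
P_1→P_2: (-12.5)(12) − (-6)(7) = -108
P_2→P_3: (-6)(4) − (-5)(12) = 36
P_3→P_4: (-5)(10) − (-5)(4) = -30
P_4→P_5: (-5)(10.5) − (3)(10) = -82.5
P_5→P_6: (3)(-14.5) − (11)(10.5) = -159
P_6→P_7: (11)(-13) − (-11)(-14.5) = -302.5
P_7→P_8: (-11)(-13.5) − (-14)(-13) = -33.5
P_8→P_1: (-14)(7) − (-12.5)(-13.5) = -266.75
Σ = -946.25
Area = |Σ|/2 = 473.125.

473.125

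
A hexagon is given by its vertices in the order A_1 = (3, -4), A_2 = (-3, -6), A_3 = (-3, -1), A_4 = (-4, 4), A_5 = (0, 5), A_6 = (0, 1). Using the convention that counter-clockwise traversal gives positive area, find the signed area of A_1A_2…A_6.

Apply Gauss's area formula: 2A = Σ (x_i·y_{i+1} − x_{i+1}·y_i), indices taken mod 6.
A_1→A_2: (3)(-6) − (-3)(-4) = -30
A_2→A_3: (-3)(-1) − (-3)(-6) = -15
A_3→A_4: (-3)(4) − (-4)(-1) = -16
A_4→A_5: (-4)(5) − (0)(4) = -20
A_5→A_6: (0)(1) − (0)(5) = 0
A_6→A_1: (0)(-4) − (3)(1) = -3
Σ = -84
Signed area = Σ/2 = -42 (negative ⇒ clockwise traversal).

-42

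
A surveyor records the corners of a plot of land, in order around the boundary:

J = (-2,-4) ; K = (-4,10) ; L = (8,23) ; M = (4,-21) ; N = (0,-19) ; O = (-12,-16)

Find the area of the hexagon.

Σ = (-36) + (-172) + (-260) + (-76) + (-228) + (16) = -756
Area = |Σ|/2 = 378.

378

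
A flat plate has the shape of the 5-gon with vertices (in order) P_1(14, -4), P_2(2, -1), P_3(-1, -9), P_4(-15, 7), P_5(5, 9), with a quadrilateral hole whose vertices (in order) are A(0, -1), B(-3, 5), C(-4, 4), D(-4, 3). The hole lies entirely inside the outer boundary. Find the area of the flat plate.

Outer boundary:
Apply Gauss's area formula: 2A = Σ (x_i·y_{i+1} − x_{i+1}·y_i), indices taken mod 5.
Σ = (-6) + (-19) + (-142) + (-170) + (-146) = -483
Area = |Σ|/2 = 241.5.
Hole:
Cross-terms: -3, 8, 4, 4  ⇒  Σ = 13
Area = |Σ|/2 = 6.5.
Net area = 241.5 − 6.5 = 235.

235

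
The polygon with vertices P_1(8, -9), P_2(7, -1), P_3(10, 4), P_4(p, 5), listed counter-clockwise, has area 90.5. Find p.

-6

The doubled signed area Σ (x_i y_{i+1} − x_{i+1} y_i) is linear in p.
With p=0 it equals 103; the coefficient of p is -13 (from the two edges through P_4).
So -13·p + 103 = 2·90.5 = 181 ⇒ p = -6.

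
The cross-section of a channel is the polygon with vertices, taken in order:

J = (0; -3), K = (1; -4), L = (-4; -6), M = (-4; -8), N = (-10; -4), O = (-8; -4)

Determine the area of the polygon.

21.5

Σ = (3) + (-22) + (8) + (-64) + (8) + (24) = -43
Area = |Σ|/2 = 21.5.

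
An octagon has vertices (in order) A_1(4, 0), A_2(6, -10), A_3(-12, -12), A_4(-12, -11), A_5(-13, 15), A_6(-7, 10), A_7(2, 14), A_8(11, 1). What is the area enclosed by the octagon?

Apply the surveyor's formula: 2A = Σ (x_i·y_{i+1} − x_{i+1}·y_i), indices taken mod 8.
Σ = (-40) + (-192) + (-12) + (-323) + (-25) + (-118) + (-152) + (-4) = -866
Area = |Σ|/2 = 433.

433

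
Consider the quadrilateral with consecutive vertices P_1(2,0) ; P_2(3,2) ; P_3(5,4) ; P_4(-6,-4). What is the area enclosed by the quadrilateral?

9

Cross-terms: 4, 2, 4, 8  ⇒  Σ = 18
Area = |Σ|/2 = 9.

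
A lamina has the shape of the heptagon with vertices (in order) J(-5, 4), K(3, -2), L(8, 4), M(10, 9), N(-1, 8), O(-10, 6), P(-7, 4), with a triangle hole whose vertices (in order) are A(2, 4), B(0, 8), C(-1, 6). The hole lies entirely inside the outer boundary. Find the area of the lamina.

Outer boundary:
Σ = (-2) + (28) + (32) + (89) + (74) + (2) + (-8) = 215
Area = |Σ|/2 = 107.5.
Hole:
Apply the shoelace (surveyor's) formula: 2A = Σ (x_i·y_{i+1} − x_{i+1}·y_i), indices taken mod 3.
Σ = (16) + (8) + (-16) = 8
Area = |Σ|/2 = 4.
Net area = 107.5 − 4 = 103.5.

103.5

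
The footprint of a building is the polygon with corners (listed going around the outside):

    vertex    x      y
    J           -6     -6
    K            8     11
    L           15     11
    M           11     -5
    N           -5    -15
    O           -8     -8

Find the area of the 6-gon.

Apply the shoelace formula: 2A = Σ (x_i·y_{i+1} − x_{i+1}·y_i), indices taken mod 6.
J→K: (-6)(11) − (8)(-6) = -18
K→L: (8)(11) − (15)(11) = -77
L→M: (15)(-5) − (11)(11) = -196
M→N: (11)(-15) − (-5)(-5) = -190
N→O: (-5)(-8) − (-8)(-15) = -80
O→J: (-8)(-6) − (-6)(-8) = 0
Σ = -561
Area = |Σ|/2 = 280.5.

280.5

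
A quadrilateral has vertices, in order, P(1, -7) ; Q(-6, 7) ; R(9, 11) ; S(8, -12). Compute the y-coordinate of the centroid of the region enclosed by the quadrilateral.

Apply Gauss's area formula. First the cross-terms c_i = x_i·y_{i+1} − x_{i+1}·y_i:
  -35, -129, -196, -44  ⇒  2A = -404, A = -202.
Then Σ (y_i + y_{i+1})·c_i = -1290, so ȳ = -1290 / (6·(-202)) = 215/202.

215/202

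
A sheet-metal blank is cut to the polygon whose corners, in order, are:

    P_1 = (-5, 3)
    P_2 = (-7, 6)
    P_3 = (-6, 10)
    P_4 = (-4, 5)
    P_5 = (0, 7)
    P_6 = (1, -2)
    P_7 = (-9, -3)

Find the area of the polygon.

Apply the shoelace (surveyor's) formula: 2A = Σ (x_i·y_{i+1} − x_{i+1}·y_i), indices taken mod 7.
Cross-terms: -9, -34, 10, -28, -7, -21, -42  ⇒  Σ = -131
Area = |Σ|/2 = 65.5.

65.5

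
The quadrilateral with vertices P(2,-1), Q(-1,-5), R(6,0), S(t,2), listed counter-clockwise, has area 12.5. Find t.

2

The doubled signed area Σ (x_i y_{i+1} − x_{i+1} y_i) is linear in t.
With t=0 it equals 27; the coefficient of t is -1 (from the two edges through S).
So -1·t + 27 = 2·12.5 = 25 ⇒ t = 2.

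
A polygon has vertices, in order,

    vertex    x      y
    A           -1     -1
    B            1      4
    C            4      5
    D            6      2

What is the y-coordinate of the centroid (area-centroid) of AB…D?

133/60

Apply Gauss's area formula. First the cross-terms c_i = x_i·y_{i+1} − x_{i+1}·y_i:
  -3, -11, -22, -4  ⇒  2A = -40, A = -20.
Then Σ (y_i + y_{i+1})·c_i = -266, so ȳ = -266 / (6·(-20)) = 133/60.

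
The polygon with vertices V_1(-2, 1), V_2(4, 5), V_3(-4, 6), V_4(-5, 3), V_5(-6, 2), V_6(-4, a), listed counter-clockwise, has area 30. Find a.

0

Write out the shoelace sum; only the two edges meeting at V_6 involve a:
2·Area = [((-6)·a − (-4)·2) + ((-4)·1 − (-2)·a)] + 56
       = -4·a + 60 = 60
⇒ a = 0.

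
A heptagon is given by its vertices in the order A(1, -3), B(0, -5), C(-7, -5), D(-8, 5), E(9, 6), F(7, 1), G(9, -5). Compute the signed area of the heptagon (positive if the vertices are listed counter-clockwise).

-153.5

Apply Gauss's area formula: 2A = Σ (x_i·y_{i+1} − x_{i+1}·y_i), indices taken mod 7.
Cross-terms: -5, -35, -75, -93, -33, -44, -22  ⇒  Σ = -307
Signed area = Σ/2 = -153.5 (negative ⇒ clockwise traversal).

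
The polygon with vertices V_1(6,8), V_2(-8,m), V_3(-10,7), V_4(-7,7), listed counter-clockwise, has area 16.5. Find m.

Write out the shoelace sum; only the two edges meeting at V_2 involve m:
2·Area = [(6·m − (-8)·8) + ((-8)·7 − (-10)·m)] + -119
       = 16·m + -111 = 33
⇒ m = 9.

9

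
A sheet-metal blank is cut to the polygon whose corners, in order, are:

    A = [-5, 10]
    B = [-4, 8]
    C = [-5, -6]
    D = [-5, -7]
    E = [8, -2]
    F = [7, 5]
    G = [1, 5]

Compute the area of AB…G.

Apply Gauss's area formula: 2A = Σ (x_i·y_{i+1} − x_{i+1}·y_i), indices taken mod 7.
Cross-terms: 0, 64, 5, 66, 54, 30, 35  ⇒  Σ = 254
Area = |Σ|/2 = 127.

127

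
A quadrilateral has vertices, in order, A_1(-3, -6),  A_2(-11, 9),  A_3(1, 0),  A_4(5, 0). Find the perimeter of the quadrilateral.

|A_1A_2| = √((-8)² + (15)²) = √289 = 17
|A_2A_3| = √((12)² + (-9)²) = √225 = 15
|A_3A_4| = √((4)² + (0)²) = √16 = 4
|A_4A_1| = √((-8)² + (-6)²) = √100 = 10
Perimeter = 17 + 15 + 4 + 10 = 46.

46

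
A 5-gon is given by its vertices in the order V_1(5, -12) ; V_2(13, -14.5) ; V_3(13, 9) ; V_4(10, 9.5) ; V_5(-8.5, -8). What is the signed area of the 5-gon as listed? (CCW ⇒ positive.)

Σ = (83.5) + (305.5) + (33.5) + (0.75) + (142) = 565.25
Signed area = Σ/2 = 282.625 (positive ⇒ counter-clockwise traversal).

282.625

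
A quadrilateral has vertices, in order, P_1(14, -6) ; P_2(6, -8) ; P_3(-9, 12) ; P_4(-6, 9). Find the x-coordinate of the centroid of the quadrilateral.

Apply Gauss's area formula. First the cross-terms c_i = x_i·y_{i+1} − x_{i+1}·y_i:
  -76, 0, -9, -90  ⇒  2A = -175, A = -87.5.
Then Σ (x_i + x_{i+1})·c_i = -2105, so x̄ = -2105 / (6·(-87.5)) = 421/105.

421/105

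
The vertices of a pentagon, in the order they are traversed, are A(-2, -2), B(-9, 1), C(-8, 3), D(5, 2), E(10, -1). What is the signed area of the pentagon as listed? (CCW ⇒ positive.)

Apply the surveyor's formula: 2A = Σ (x_i·y_{i+1} − x_{i+1}·y_i), indices taken mod 5.
Σ = (-20) + (-19) + (-31) + (-25) + (-22) = -117
Signed area = Σ/2 = -58.5 (negative ⇒ clockwise traversal).

-58.5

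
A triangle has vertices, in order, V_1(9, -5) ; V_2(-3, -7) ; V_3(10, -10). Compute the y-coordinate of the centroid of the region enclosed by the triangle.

Apply the shoelace (surveyor's) formula. First the cross-terms c_i = x_i·y_{i+1} − x_{i+1}·y_i:
  -78, 100, 40  ⇒  2A = 62, A = 31.
Then Σ (y_i + y_{i+1})·c_i = -1364, so ȳ = -1364 / (6·31) = -22/3.

-22/3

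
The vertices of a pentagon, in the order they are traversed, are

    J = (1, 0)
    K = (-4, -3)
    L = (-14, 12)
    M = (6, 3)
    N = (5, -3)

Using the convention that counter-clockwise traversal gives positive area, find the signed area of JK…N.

Apply the shoelace (surveyor's) formula: 2A = Σ (x_i·y_{i+1} − x_{i+1}·y_i), indices taken mod 5.
Σ = (-3) + (-90) + (-114) + (-33) + (3) = -237
Signed area = Σ/2 = -118.5 (negative ⇒ clockwise traversal).

-118.5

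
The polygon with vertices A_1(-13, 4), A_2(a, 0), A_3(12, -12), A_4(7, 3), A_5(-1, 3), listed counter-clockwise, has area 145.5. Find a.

Write out the shoelace sum; only the two edges meeting at A_2 involve a:
2·Area = [((-13)·0 − a·4) + (a·(-12) − 12·0)] + 179
       = -16·a + 179 = 291
⇒ a = -7.

-7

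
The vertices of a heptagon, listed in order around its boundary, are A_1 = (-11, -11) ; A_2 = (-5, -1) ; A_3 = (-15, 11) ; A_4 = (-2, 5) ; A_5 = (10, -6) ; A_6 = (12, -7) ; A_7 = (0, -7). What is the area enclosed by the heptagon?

182

Apply Gauss's area formula: 2A = Σ (x_i·y_{i+1} − x_{i+1}·y_i), indices taken mod 7.
A_1→A_2: (-11)(-1) − (-5)(-11) = -44
A_2→A_3: (-5)(11) − (-15)(-1) = -70
A_3→A_4: (-15)(5) − (-2)(11) = -53
A_4→A_5: (-2)(-6) − (10)(5) = -38
A_5→A_6: (10)(-7) − (12)(-6) = 2
A_6→A_7: (12)(-7) − (0)(-7) = -84
A_7→A_1: (0)(-11) − (-11)(-7) = -77
Σ = -364
Area = |Σ|/2 = 182.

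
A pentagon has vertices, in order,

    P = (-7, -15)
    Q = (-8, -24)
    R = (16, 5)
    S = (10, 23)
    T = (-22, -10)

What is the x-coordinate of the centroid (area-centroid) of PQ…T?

Apply the shoelace formula. First the cross-terms c_i = x_i·y_{i+1} − x_{i+1}·y_i:
  48, 344, 318, 406, 260  ⇒  2A = 1376, A = 688.
Then Σ (x_i + x_{i+1})·c_i = -2112, so x̄ = -2112 / (6·688) = -22/43.

-22/43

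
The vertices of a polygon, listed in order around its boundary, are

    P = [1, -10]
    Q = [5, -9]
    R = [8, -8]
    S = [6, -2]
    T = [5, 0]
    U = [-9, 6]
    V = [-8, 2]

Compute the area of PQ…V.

126.5

Apply the surveyor's formula: 2A = Σ (x_i·y_{i+1} − x_{i+1}·y_i), indices taken mod 7.
Cross-terms: 41, 32, 32, 10, 30, 30, 78  ⇒  Σ = 253
Area = |Σ|/2 = 126.5.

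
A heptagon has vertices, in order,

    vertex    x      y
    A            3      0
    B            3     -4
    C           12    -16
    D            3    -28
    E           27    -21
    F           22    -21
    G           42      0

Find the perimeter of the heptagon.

|AB| = √((0)² + (-4)²) = √16 = 4
|BC| = √((9)² + (-12)²) = √225 = 15
|CD| = √((-9)² + (-12)²) = √225 = 15
|DE| = √((24)² + (7)²) = √625 = 25
|EF| = √((-5)² + (0)²) = √25 = 5
|FG| = √((20)² + (21)²) = √841 = 29
|GA| = √((-39)² + (0)²) = √1521 = 39
Perimeter = 4 + 15 + 15 + 25 + 5 + 29 + 39 = 132.

132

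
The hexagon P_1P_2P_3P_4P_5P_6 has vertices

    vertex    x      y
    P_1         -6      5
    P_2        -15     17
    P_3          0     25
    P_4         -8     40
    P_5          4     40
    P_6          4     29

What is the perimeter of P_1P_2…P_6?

98

|P_1P_2| = √((-9)² + (12)²) = √225 = 15
|P_2P_3| = √((15)² + (8)²) = √289 = 17
|P_3P_4| = √((-8)² + (15)²) = √289 = 17
|P_4P_5| = √((12)² + (0)²) = √144 = 12
|P_5P_6| = √((0)² + (-11)²) = √121 = 11
|P_6P_1| = √((-10)² + (-24)²) = √676 = 26
Perimeter = 15 + 17 + 17 + 12 + 11 + 26 = 98.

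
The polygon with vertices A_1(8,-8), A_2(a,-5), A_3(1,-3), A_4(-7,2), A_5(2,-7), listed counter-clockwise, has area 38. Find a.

The doubled signed area Σ (x_i y_{i+1} − x_{i+1} y_i) is linear in a.
With a=0 it equals 31; the coefficient of a is 5 (from the two edges through A_2).
So 5·a + 31 = 2·38 = 76 ⇒ a = 9.

9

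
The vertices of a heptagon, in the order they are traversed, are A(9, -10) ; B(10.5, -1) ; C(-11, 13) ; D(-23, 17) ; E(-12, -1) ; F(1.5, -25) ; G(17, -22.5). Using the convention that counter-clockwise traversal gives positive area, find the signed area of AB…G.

642.875

Apply the shoelace formula: 2A = Σ (x_i·y_{i+1} − x_{i+1}·y_i), indices taken mod 7.
Σ = (96) + (125.5) + (112) + (227) + (301.5) + (391.25) + (32.5) = 1285.75
Signed area = Σ/2 = 642.875 (positive ⇒ counter-clockwise traversal).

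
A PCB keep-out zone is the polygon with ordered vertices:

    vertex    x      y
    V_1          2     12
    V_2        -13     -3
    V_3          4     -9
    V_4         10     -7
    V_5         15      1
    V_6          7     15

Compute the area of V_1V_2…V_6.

Apply the shoelace formula: 2A = Σ (x_i·y_{i+1} − x_{i+1}·y_i), indices taken mod 6.
Cross-terms: 150, 129, 62, 115, 218, 54  ⇒  Σ = 728
Area = |Σ|/2 = 364.

364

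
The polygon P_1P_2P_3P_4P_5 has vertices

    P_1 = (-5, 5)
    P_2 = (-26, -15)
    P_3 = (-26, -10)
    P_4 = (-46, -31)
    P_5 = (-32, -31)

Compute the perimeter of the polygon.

122

|P_1P_2| = √((-21)² + (-20)²) = √841 = 29
|P_2P_3| = √((0)² + (5)²) = √25 = 5
|P_3P_4| = √((-20)² + (-21)²) = √841 = 29
|P_4P_5| = √((14)² + (0)²) = √196 = 14
|P_5P_1| = √((27)² + (36)²) = √2025 = 45
Perimeter = 29 + 5 + 29 + 14 + 45 = 122.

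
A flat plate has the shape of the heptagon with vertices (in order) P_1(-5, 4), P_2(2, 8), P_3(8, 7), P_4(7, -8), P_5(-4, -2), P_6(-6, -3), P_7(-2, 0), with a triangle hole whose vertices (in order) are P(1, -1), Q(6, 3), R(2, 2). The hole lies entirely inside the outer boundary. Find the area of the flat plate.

Outer boundary:
P_1→P_2: (-5)(8) − (2)(4) = -48
P_2→P_3: (2)(7) − (8)(8) = -50
P_3→P_4: (8)(-8) − (7)(7) = -113
P_4→P_5: (7)(-2) − (-4)(-8) = -46
P_5→P_6: (-4)(-3) − (-6)(-2) = 0
P_6→P_7: (-6)(0) − (-2)(-3) = -6
P_7→P_1: (-2)(4) − (-5)(0) = -8
Σ = -271
Area = |Σ|/2 = 135.5.
Hole:
Apply the shoelace formula: 2A = Σ (x_i·y_{i+1} − x_{i+1}·y_i), indices taken mod 3.
Σ = (9) + (6) + (-4) = 11
Area = |Σ|/2 = 5.5.
Net area = 135.5 − 5.5 = 130.

130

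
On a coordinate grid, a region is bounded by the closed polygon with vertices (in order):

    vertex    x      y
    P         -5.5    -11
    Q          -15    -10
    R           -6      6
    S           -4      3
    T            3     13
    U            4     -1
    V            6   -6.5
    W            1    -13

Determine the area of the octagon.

272

Apply the shoelace (surveyor's) formula: 2A = Σ (x_i·y_{i+1} − x_{i+1}·y_i), indices taken mod 8.
Cross-terms: -110, -150, 6, -61, -55, -20, -71.5, -82.5  ⇒  Σ = -544
Area = |Σ|/2 = 272.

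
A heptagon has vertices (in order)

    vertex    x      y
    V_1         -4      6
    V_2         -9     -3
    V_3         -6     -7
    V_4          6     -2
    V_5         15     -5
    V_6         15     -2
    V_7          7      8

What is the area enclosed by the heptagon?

V_1→V_2: (-4)(-3) − (-9)(6) = 66
V_2→V_3: (-9)(-7) − (-6)(-3) = 45
V_3→V_4: (-6)(-2) − (6)(-7) = 54
V_4→V_5: (6)(-5) − (15)(-2) = 0
V_5→V_6: (15)(-2) − (15)(-5) = 45
V_6→V_7: (15)(8) − (7)(-2) = 134
V_7→V_1: (7)(6) − (-4)(8) = 74
Σ = 418
Area = |Σ|/2 = 209.

209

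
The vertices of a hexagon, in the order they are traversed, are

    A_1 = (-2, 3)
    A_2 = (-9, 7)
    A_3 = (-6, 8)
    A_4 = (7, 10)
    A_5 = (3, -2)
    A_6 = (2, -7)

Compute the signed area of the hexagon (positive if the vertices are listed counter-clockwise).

-101

Cross-terms: 13, -30, -116, -44, -17, -8  ⇒  Σ = -202
Signed area = Σ/2 = -101 (negative ⇒ clockwise traversal).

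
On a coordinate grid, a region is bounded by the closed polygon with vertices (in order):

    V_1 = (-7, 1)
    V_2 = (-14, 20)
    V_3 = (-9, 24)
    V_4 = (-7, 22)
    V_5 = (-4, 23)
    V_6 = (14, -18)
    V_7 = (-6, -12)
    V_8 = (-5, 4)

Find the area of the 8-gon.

486

Apply the shoelace formula: 2A = Σ (x_i·y_{i+1} − x_{i+1}·y_i), indices taken mod 8.
Σ = (-126) + (-156) + (-30) + (-73) + (-250) + (-276) + (-84) + (23) = -972
Area = |Σ|/2 = 486.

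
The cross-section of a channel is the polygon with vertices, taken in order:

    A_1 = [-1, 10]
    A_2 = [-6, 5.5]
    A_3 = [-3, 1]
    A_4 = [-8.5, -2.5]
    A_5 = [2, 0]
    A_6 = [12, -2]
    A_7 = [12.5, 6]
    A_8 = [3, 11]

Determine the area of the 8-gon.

169.75

Apply the shoelace (surveyor's) formula: 2A = Σ (x_i·y_{i+1} − x_{i+1}·y_i), indices taken mod 8.
Σ = (54.5) + (10.5) + (16) + (5) + (-4) + (97) + (119.5) + (41) = 339.5
Area = |Σ|/2 = 169.75.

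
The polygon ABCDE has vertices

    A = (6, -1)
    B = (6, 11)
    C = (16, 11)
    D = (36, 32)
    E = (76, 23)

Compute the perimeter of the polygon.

166

|AB| = √((0)² + (12)²) = √144 = 12
|BC| = √((10)² + (0)²) = √100 = 10
|CD| = √((20)² + (21)²) = √841 = 29
|DE| = √((40)² + (-9)²) = √1681 = 41
|EA| = √((-70)² + (-24)²) = √5476 = 74
Perimeter = 12 + 10 + 29 + 41 + 74 = 166.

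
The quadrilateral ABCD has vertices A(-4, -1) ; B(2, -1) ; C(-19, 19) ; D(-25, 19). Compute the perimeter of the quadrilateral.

|AB| = √((6)² + (0)²) = √36 = 6
|BC| = √((-21)² + (20)²) = √841 = 29
|CD| = √((-6)² + (0)²) = √36 = 6
|DA| = √((21)² + (-20)²) = √841 = 29
Perimeter = 6 + 29 + 6 + 29 = 70.

70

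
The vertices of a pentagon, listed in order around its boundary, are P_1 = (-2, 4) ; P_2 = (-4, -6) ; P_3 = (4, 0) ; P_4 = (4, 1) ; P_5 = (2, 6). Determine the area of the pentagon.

Σ = (28) + (24) + (4) + (22) + (20) = 98
Area = |Σ|/2 = 49.

49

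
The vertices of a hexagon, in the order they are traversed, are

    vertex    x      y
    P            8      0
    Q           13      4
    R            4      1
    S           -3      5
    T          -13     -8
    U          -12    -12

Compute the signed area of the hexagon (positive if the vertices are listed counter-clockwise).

148.5

Apply Gauss's area formula: 2A = Σ (x_i·y_{i+1} − x_{i+1}·y_i), indices taken mod 6.
Σ = (32) + (-3) + (23) + (89) + (60) + (96) = 297
Signed area = Σ/2 = 148.5 (positive ⇒ counter-clockwise traversal).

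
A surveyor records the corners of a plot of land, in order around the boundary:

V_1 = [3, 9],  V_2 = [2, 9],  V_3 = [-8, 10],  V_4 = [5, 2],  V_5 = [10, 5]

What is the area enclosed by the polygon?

V_1→V_2: (3)(9) − (2)(9) = 9
V_2→V_3: (2)(10) − (-8)(9) = 92
V_3→V_4: (-8)(2) − (5)(10) = -66
V_4→V_5: (5)(5) − (10)(2) = 5
V_5→V_1: (10)(9) − (3)(5) = 75
Σ = 115
Area = |Σ|/2 = 57.5.

57.5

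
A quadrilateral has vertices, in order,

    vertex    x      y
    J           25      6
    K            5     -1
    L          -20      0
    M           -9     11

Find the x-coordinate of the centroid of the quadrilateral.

0.125

Apply the shoelace formula. First the cross-terms c_i = x_i·y_{i+1} − x_{i+1}·y_i:
  -55, -20, -220, -329  ⇒  2A = -624, A = -312.
Then Σ (x_i + x_{i+1})·c_i = -234, so x̄ = -234 / (6·(-312)) = 0.125.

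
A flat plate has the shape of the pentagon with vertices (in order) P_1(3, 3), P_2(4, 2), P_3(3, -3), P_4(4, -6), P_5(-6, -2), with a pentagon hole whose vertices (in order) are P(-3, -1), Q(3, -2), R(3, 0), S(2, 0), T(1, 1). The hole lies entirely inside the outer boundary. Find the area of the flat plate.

33.5

Outer boundary:
Apply the shoelace (surveyor's) formula: 2A = Σ (x_i·y_{i+1} − x_{i+1}·y_i), indices taken mod 5.
Σ = (-6) + (-18) + (-6) + (-44) + (-12) = -86
Area = |Σ|/2 = 43.
Hole:
Apply the shoelace (surveyor's) formula: 2A = Σ (x_i·y_{i+1} − x_{i+1}·y_i), indices taken mod 5.
Cross-terms: 9, 6, 0, 2, 2  ⇒  Σ = 19
Area = |Σ|/2 = 9.5.
Net area = 43 − 9.5 = 33.5.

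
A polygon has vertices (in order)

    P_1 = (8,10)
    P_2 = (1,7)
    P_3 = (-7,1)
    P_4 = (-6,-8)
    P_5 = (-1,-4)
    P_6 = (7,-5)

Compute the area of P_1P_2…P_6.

Apply the shoelace (surveyor's) formula: 2A = Σ (x_i·y_{i+1} − x_{i+1}·y_i), indices taken mod 6.
Cross-terms: 46, 50, 62, 16, 33, 110  ⇒  Σ = 317
Area = |Σ|/2 = 158.5.

158.5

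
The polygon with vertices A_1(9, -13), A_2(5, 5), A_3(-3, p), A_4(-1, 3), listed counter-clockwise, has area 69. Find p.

The doubled signed area Σ (x_i y_{i+1} − x_{i+1} y_i) is linear in p.
With p=0 it equals 102; the coefficient of p is 6 (from the two edges through A_3).
So 6·p + 102 = 2·69 = 138 ⇒ p = 6.

6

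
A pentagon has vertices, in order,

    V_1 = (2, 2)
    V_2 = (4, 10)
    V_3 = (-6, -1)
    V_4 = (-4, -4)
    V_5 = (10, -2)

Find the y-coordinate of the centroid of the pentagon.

13/24

Apply the surveyor's formula. First the cross-terms c_i = x_i·y_{i+1} − x_{i+1}·y_i:
  12, 56, 20, 48, 24  ⇒  2A = 160, A = 80.
Then Σ (y_i + y_{i+1})·c_i = 260, so ȳ = 260 / (6·80) = 13/24.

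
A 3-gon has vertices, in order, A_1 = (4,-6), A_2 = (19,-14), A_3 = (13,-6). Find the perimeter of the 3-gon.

36

|A_1A_2| = √((15)² + (-8)²) = √289 = 17
|A_2A_3| = √((-6)² + (8)²) = √100 = 10
|A_3A_1| = √((-9)² + (0)²) = √81 = 9
Perimeter = 17 + 10 + 9 = 36.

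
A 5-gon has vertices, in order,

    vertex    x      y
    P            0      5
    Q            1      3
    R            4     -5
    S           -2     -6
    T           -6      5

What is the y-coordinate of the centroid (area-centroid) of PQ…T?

-19/66

Apply the shoelace formula. First the cross-terms c_i = x_i·y_{i+1} − x_{i+1}·y_i:
  -5, -17, -34, -46, -30  ⇒  2A = -132, A = -66.
Then Σ (y_i + y_{i+1})·c_i = 114, so ȳ = 114 / (6·(-66)) = -19/66.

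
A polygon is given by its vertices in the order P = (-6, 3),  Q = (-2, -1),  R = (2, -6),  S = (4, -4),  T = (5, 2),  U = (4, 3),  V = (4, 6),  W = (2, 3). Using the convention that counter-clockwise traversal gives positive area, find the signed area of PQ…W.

56.5

Apply the shoelace (surveyor's) formula: 2A = Σ (x_i·y_{i+1} − x_{i+1}·y_i), indices taken mod 8.
Σ = (12) + (14) + (16) + (28) + (7) + (12) + (0) + (24) = 113
Signed area = Σ/2 = 56.5 (positive ⇒ counter-clockwise traversal).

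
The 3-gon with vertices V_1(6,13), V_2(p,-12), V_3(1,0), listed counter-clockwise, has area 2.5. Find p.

Write out the shoelace sum; only the two edges meeting at V_2 involve p:
2·Area = [(6·(-12) − p·13) + (p·0 − 1·(-12))] + 13
       = -13·p + -47 = 5
⇒ p = -4.

-4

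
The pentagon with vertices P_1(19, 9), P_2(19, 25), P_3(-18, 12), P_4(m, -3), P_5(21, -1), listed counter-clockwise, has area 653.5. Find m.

0

Write out the shoelace sum; only the two edges meeting at P_4 involve m:
2·Area = [((-18)·(-3) − m·12) + (m·(-1) − 21·(-3))] + 1190
       = -13·m + 1307 = 1307
⇒ m = 0.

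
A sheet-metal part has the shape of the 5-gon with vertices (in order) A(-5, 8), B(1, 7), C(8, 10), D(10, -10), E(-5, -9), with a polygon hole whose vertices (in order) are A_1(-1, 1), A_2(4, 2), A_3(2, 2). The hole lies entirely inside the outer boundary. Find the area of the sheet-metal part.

Outer boundary:
Σ = (-43) + (-46) + (-180) + (-140) + (-85) = -494
Area = |Σ|/2 = 247.
Hole:
Apply the surveyor's formula: 2A = Σ (x_i·y_{i+1} − x_{i+1}·y_i), indices taken mod 3.
A_1→A_2: (-1)(2) − (4)(1) = -6
A_2→A_3: (4)(2) − (2)(2) = 4
A_3→A_1: (2)(1) − (-1)(2) = 4
Σ = 2
Area = |Σ|/2 = 1.
Net area = 247 − 1 = 246.

246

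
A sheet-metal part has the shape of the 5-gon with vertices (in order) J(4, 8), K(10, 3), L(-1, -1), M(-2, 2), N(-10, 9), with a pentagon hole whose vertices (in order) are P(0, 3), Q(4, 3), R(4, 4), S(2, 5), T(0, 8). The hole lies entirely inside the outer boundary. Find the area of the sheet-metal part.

86.5

Outer boundary:
Apply the shoelace (surveyor's) formula: 2A = Σ (x_i·y_{i+1} − x_{i+1}·y_i), indices taken mod 5.
Cross-terms: -68, -7, -4, 2, -116  ⇒  Σ = -193
Area = |Σ|/2 = 96.5.
Hole:
Apply the shoelace formula: 2A = Σ (x_i·y_{i+1} − x_{i+1}·y_i), indices taken mod 5.
P→Q: (0)(3) − (4)(3) = -12
Q→R: (4)(4) − (4)(3) = 4
R→S: (4)(5) − (2)(4) = 12
S→T: (2)(8) − (0)(5) = 16
T→P: (0)(3) − (0)(8) = 0
Σ = 20
Area = |Σ|/2 = 10.
Net area = 96.5 − 10 = 86.5.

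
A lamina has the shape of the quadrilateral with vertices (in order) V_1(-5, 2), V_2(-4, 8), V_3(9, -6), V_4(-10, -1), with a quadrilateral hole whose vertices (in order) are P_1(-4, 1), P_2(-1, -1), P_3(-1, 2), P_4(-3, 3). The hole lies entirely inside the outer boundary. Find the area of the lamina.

80

Outer boundary:
Apply the surveyor's formula: 2A = Σ (x_i·y_{i+1} − x_{i+1}·y_i), indices taken mod 4.
Σ = (-32) + (-48) + (-69) + (-25) = -174
Area = |Σ|/2 = 87.
Hole:
Apply the surveyor's formula: 2A = Σ (x_i·y_{i+1} − x_{i+1}·y_i), indices taken mod 4.
P_1→P_2: (-4)(-1) − (-1)(1) = 5
P_2→P_3: (-1)(2) − (-1)(-1) = -3
P_3→P_4: (-1)(3) − (-3)(2) = 3
P_4→P_1: (-3)(1) − (-4)(3) = 9
Σ = 14
Area = |Σ|/2 = 7.
Net area = 87 − 7 = 80.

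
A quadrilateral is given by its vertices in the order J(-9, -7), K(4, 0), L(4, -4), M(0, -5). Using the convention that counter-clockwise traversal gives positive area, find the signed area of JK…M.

-26.5

Apply Gauss's area formula: 2A = Σ (x_i·y_{i+1} − x_{i+1}·y_i), indices taken mod 4.
Σ = (28) + (-16) + (-20) + (-45) = -53
Signed area = Σ/2 = -26.5 (negative ⇒ clockwise traversal).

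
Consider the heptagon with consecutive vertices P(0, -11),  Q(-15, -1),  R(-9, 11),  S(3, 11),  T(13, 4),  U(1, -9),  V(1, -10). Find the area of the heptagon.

Σ = (-165) + (-174) + (-132) + (-131) + (-121) + (-1) + (-11) = -735
Area = |Σ|/2 = 367.5.

367.5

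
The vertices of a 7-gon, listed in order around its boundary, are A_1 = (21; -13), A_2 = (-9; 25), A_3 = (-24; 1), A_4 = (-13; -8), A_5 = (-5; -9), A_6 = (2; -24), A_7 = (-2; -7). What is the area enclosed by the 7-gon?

765

Σ = (408) + (591) + (205) + (77) + (138) + (-62) + (173) = 1530
Area = |Σ|/2 = 765.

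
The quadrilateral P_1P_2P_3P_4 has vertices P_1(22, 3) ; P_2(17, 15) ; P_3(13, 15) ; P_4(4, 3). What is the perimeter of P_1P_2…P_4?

|P_1P_2| = √((-5)² + (12)²) = √169 = 13
|P_2P_3| = √((-4)² + (0)²) = √16 = 4
|P_3P_4| = √((-9)² + (-12)²) = √225 = 15
|P_4P_1| = √((18)² + (0)²) = √324 = 18
Perimeter = 13 + 4 + 15 + 18 = 50.

50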